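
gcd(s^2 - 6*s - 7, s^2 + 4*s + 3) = s + 1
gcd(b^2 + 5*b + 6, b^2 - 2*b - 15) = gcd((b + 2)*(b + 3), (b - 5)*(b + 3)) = b + 3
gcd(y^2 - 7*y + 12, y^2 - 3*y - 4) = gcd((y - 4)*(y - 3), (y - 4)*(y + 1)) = y - 4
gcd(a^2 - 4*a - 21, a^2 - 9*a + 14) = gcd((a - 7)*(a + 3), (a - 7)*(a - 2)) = a - 7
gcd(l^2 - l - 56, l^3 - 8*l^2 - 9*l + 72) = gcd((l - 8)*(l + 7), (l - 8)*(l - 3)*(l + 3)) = l - 8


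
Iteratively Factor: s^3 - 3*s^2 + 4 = (s + 1)*(s^2 - 4*s + 4) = (s - 2)*(s + 1)*(s - 2)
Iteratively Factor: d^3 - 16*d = (d + 4)*(d^2 - 4*d) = d*(d + 4)*(d - 4)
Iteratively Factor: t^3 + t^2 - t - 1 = (t - 1)*(t^2 + 2*t + 1) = (t - 1)*(t + 1)*(t + 1)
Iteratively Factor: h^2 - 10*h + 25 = (h - 5)*(h - 5)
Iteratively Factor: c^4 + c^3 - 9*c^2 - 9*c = (c + 1)*(c^3 - 9*c) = (c - 3)*(c + 1)*(c^2 + 3*c) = c*(c - 3)*(c + 1)*(c + 3)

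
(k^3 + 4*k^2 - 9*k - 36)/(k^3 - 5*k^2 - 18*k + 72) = (k + 3)/(k - 6)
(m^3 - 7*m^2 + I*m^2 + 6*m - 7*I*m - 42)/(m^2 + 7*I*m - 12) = (m^2 - m*(7 + 2*I) + 14*I)/(m + 4*I)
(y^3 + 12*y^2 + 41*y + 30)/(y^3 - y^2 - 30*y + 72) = (y^2 + 6*y + 5)/(y^2 - 7*y + 12)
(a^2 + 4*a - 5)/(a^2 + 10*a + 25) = (a - 1)/(a + 5)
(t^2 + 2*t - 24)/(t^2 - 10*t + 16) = (t^2 + 2*t - 24)/(t^2 - 10*t + 16)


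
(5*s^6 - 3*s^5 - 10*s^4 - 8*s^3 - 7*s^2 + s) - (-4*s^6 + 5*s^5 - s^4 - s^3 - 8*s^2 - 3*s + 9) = 9*s^6 - 8*s^5 - 9*s^4 - 7*s^3 + s^2 + 4*s - 9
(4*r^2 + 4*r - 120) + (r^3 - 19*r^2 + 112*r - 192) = r^3 - 15*r^2 + 116*r - 312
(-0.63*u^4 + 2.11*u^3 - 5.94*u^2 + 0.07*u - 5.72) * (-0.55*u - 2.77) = 0.3465*u^5 + 0.5846*u^4 - 2.5777*u^3 + 16.4153*u^2 + 2.9521*u + 15.8444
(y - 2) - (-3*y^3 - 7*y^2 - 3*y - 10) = 3*y^3 + 7*y^2 + 4*y + 8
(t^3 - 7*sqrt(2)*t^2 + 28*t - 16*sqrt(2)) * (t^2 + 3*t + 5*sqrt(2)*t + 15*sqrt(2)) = t^5 - 2*sqrt(2)*t^4 + 3*t^4 - 42*t^3 - 6*sqrt(2)*t^3 - 126*t^2 + 124*sqrt(2)*t^2 - 160*t + 372*sqrt(2)*t - 480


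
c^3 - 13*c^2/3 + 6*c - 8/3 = (c - 2)*(c - 4/3)*(c - 1)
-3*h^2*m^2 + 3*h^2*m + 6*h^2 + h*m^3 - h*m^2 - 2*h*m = (-3*h + m)*(m - 2)*(h*m + h)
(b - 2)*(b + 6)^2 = b^3 + 10*b^2 + 12*b - 72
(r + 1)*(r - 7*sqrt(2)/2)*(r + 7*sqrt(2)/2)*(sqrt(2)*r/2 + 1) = sqrt(2)*r^4/2 + sqrt(2)*r^3/2 + r^3 - 49*sqrt(2)*r^2/4 + r^2 - 49*r/2 - 49*sqrt(2)*r/4 - 49/2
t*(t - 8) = t^2 - 8*t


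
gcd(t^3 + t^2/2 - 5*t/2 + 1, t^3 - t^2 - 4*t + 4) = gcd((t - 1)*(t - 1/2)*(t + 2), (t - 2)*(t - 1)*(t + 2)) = t^2 + t - 2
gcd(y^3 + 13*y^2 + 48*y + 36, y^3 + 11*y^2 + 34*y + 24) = y^2 + 7*y + 6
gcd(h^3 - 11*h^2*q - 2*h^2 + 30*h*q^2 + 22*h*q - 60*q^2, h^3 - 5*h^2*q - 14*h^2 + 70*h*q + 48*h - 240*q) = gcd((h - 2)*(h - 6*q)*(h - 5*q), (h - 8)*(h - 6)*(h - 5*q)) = -h + 5*q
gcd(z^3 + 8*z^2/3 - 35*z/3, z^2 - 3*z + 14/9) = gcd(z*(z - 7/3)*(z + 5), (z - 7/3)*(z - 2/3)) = z - 7/3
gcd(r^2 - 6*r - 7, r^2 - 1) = r + 1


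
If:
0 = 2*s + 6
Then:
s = -3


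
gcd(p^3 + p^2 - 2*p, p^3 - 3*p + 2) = p^2 + p - 2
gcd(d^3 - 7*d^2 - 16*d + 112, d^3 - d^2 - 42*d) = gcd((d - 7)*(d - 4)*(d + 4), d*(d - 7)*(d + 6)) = d - 7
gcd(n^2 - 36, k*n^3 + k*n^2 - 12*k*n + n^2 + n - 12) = 1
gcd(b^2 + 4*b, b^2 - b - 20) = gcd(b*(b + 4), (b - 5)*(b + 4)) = b + 4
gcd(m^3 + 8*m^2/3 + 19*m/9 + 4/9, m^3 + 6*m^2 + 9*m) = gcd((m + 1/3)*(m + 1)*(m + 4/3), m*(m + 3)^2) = 1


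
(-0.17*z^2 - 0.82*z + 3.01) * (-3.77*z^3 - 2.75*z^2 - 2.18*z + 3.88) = 0.6409*z^5 + 3.5589*z^4 - 8.7221*z^3 - 7.1495*z^2 - 9.7434*z + 11.6788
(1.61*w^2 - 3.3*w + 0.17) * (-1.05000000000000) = -1.6905*w^2 + 3.465*w - 0.1785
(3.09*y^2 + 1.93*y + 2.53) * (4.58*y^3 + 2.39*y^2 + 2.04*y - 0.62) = 14.1522*y^5 + 16.2245*y^4 + 22.5037*y^3 + 8.0681*y^2 + 3.9646*y - 1.5686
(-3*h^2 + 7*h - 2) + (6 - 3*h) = -3*h^2 + 4*h + 4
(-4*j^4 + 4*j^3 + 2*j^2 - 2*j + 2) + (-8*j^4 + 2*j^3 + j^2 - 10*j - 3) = -12*j^4 + 6*j^3 + 3*j^2 - 12*j - 1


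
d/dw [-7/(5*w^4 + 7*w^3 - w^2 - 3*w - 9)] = 7*(20*w^3 + 21*w^2 - 2*w - 3)/(-5*w^4 - 7*w^3 + w^2 + 3*w + 9)^2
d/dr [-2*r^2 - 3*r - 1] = -4*r - 3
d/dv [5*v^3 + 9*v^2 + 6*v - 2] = 15*v^2 + 18*v + 6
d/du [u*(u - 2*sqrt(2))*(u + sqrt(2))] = 3*u^2 - 2*sqrt(2)*u - 4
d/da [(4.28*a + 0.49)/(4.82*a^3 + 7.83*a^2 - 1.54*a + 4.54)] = (-41.2592*a^3 - 40.5978*a^2 - 7.6734*a + 20.1858)/(23.2324*a^6 + 75.4812*a^5 + 46.4633*a^4 + 19.6492*a^3 + 73.468*a^2 - 13.9832*a + 20.6116)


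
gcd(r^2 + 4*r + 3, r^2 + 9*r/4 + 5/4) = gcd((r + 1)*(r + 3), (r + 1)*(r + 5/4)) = r + 1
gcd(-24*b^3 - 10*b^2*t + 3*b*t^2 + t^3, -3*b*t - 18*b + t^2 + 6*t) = -3*b + t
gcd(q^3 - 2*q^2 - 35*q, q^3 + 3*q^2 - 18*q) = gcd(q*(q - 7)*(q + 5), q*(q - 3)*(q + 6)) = q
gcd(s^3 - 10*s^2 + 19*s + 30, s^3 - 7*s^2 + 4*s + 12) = s^2 - 5*s - 6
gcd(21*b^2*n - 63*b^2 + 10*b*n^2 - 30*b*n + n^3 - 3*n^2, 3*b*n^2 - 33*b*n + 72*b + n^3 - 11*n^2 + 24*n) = 3*b*n - 9*b + n^2 - 3*n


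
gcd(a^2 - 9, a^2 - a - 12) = a + 3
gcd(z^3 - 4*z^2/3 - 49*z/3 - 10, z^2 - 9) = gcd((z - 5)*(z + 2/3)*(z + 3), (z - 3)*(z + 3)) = z + 3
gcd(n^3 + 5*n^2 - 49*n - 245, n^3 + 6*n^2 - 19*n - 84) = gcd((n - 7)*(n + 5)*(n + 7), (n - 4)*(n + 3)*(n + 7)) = n + 7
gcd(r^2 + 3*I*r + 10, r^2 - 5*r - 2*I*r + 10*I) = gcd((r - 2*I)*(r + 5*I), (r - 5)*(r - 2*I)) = r - 2*I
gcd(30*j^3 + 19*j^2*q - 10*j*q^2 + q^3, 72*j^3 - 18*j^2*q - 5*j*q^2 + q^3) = -6*j + q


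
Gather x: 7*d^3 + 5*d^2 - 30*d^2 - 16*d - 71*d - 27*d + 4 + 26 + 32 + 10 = 7*d^3 - 25*d^2 - 114*d + 72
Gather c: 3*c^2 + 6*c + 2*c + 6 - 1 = 3*c^2 + 8*c + 5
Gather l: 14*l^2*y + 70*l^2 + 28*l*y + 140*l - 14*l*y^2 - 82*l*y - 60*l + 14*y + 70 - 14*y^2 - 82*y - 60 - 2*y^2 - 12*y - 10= l^2*(14*y + 70) + l*(-14*y^2 - 54*y + 80) - 16*y^2 - 80*y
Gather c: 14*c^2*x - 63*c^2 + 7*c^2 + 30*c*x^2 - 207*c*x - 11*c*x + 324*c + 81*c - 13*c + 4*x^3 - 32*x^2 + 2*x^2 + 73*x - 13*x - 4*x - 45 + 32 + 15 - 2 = c^2*(14*x - 56) + c*(30*x^2 - 218*x + 392) + 4*x^3 - 30*x^2 + 56*x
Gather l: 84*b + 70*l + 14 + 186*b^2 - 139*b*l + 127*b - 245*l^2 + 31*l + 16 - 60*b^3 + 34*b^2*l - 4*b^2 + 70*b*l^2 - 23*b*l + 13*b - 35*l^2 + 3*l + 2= -60*b^3 + 182*b^2 + 224*b + l^2*(70*b - 280) + l*(34*b^2 - 162*b + 104) + 32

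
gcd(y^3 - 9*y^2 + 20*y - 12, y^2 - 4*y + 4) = y - 2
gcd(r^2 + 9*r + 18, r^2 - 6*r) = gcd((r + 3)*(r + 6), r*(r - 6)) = 1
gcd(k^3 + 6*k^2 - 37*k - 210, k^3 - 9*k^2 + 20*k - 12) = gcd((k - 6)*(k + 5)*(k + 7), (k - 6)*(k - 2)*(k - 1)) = k - 6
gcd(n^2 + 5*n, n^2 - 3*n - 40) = n + 5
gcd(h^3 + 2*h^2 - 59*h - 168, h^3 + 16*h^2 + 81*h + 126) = h^2 + 10*h + 21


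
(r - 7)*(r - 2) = r^2 - 9*r + 14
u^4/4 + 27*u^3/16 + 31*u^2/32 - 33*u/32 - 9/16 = (u/4 + 1/4)*(u - 3/4)*(u + 1/2)*(u + 6)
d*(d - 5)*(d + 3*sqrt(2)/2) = d^3 - 5*d^2 + 3*sqrt(2)*d^2/2 - 15*sqrt(2)*d/2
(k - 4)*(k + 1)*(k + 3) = k^3 - 13*k - 12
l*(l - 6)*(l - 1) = l^3 - 7*l^2 + 6*l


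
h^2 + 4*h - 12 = (h - 2)*(h + 6)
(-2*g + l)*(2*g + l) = -4*g^2 + l^2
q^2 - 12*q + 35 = (q - 7)*(q - 5)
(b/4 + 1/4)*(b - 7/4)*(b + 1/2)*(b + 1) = b^4/4 + 3*b^3/16 - 19*b^2/32 - 3*b/4 - 7/32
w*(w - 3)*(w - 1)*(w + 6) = w^4 + 2*w^3 - 21*w^2 + 18*w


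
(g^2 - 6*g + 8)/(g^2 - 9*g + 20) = (g - 2)/(g - 5)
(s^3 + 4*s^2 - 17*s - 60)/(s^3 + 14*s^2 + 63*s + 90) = (s - 4)/(s + 6)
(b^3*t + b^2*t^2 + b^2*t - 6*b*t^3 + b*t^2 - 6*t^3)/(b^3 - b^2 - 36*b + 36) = t*(b^3 + b^2*t + b^2 - 6*b*t^2 + b*t - 6*t^2)/(b^3 - b^2 - 36*b + 36)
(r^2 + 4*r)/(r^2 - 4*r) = (r + 4)/(r - 4)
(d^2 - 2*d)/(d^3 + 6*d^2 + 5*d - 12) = d*(d - 2)/(d^3 + 6*d^2 + 5*d - 12)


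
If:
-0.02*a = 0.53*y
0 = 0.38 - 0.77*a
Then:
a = 0.49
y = -0.02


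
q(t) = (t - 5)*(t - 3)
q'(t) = 2*t - 8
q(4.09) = -0.99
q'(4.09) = 0.18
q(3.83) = -0.97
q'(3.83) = -0.34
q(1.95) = 3.20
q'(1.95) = -4.10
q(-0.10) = 15.81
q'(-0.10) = -8.20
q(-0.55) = 19.70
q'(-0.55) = -9.10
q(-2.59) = 42.43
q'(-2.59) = -13.18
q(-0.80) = 22.04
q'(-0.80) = -9.60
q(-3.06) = 48.84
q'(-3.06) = -14.12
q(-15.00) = 360.00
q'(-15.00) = -38.00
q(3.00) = 0.00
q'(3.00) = -2.00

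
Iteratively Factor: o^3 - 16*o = (o + 4)*(o^2 - 4*o) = (o - 4)*(o + 4)*(o)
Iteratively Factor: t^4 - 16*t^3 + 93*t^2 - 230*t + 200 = (t - 2)*(t^3 - 14*t^2 + 65*t - 100) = (t - 5)*(t - 2)*(t^2 - 9*t + 20) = (t - 5)*(t - 4)*(t - 2)*(t - 5)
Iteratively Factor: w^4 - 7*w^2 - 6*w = (w - 3)*(w^3 + 3*w^2 + 2*w) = w*(w - 3)*(w^2 + 3*w + 2) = w*(w - 3)*(w + 2)*(w + 1)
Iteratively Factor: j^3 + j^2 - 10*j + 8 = (j - 1)*(j^2 + 2*j - 8) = (j - 1)*(j + 4)*(j - 2)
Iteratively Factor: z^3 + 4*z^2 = (z)*(z^2 + 4*z) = z*(z + 4)*(z)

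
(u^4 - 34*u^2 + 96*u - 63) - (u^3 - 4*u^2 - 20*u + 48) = u^4 - u^3 - 30*u^2 + 116*u - 111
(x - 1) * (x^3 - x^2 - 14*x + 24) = x^4 - 2*x^3 - 13*x^2 + 38*x - 24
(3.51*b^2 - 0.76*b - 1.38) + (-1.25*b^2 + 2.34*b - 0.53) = 2.26*b^2 + 1.58*b - 1.91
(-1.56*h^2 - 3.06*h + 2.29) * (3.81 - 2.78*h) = 4.3368*h^3 + 2.5632*h^2 - 18.0248*h + 8.7249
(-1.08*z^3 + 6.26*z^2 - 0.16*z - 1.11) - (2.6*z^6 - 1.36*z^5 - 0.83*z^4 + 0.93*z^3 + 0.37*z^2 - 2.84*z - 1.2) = -2.6*z^6 + 1.36*z^5 + 0.83*z^4 - 2.01*z^3 + 5.89*z^2 + 2.68*z + 0.0899999999999999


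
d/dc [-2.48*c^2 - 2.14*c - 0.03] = -4.96*c - 2.14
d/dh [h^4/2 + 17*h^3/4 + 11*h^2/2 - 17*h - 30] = 2*h^3 + 51*h^2/4 + 11*h - 17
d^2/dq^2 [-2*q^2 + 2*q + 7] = -4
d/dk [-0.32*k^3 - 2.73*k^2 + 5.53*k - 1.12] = -0.96*k^2 - 5.46*k + 5.53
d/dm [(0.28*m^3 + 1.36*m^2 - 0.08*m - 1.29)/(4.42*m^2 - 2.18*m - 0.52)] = (1.2376*m^4 - 1.2208*m^3 - 3.048*m^2 + 9.9892*m - 2.7706)/(19.5364*m^4 - 19.2712*m^3 + 0.155600000000001*m^2 + 2.2672*m + 0.2704)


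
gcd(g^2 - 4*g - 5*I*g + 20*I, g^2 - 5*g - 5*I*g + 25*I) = g - 5*I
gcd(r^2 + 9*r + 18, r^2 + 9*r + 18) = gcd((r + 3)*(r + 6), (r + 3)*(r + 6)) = r^2 + 9*r + 18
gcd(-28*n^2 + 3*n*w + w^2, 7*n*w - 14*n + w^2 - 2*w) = 7*n + w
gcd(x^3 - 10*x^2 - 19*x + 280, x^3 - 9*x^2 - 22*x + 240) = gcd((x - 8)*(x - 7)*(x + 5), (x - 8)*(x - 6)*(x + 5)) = x^2 - 3*x - 40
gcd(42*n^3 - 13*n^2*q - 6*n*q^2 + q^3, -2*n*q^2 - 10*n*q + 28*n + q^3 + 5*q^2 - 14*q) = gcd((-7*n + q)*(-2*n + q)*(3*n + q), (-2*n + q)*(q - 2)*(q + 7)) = -2*n + q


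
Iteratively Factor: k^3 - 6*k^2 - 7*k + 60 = (k - 5)*(k^2 - k - 12) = (k - 5)*(k + 3)*(k - 4)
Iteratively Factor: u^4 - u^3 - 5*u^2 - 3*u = (u + 1)*(u^3 - 2*u^2 - 3*u) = (u + 1)^2*(u^2 - 3*u) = u*(u + 1)^2*(u - 3)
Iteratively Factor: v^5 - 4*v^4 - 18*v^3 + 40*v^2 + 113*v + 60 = (v - 5)*(v^4 + v^3 - 13*v^2 - 25*v - 12) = (v - 5)*(v + 1)*(v^3 - 13*v - 12) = (v - 5)*(v + 1)*(v + 3)*(v^2 - 3*v - 4) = (v - 5)*(v - 4)*(v + 1)*(v + 3)*(v + 1)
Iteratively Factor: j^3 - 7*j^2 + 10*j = (j)*(j^2 - 7*j + 10) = j*(j - 2)*(j - 5)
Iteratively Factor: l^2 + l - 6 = (l - 2)*(l + 3)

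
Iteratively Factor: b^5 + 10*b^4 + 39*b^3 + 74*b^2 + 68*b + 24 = (b + 2)*(b^4 + 8*b^3 + 23*b^2 + 28*b + 12) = (b + 1)*(b + 2)*(b^3 + 7*b^2 + 16*b + 12) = (b + 1)*(b + 2)*(b + 3)*(b^2 + 4*b + 4) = (b + 1)*(b + 2)^2*(b + 3)*(b + 2)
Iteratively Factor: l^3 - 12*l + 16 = (l - 2)*(l^2 + 2*l - 8) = (l - 2)^2*(l + 4)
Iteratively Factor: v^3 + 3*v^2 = (v)*(v^2 + 3*v) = v*(v + 3)*(v)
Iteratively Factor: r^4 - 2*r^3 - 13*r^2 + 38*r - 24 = (r + 4)*(r^3 - 6*r^2 + 11*r - 6) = (r - 3)*(r + 4)*(r^2 - 3*r + 2) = (r - 3)*(r - 1)*(r + 4)*(r - 2)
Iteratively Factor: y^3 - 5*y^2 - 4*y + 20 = (y - 2)*(y^2 - 3*y - 10) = (y - 2)*(y + 2)*(y - 5)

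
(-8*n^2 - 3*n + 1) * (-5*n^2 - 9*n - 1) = 40*n^4 + 87*n^3 + 30*n^2 - 6*n - 1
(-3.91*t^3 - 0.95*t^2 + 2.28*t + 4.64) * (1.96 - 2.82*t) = 11.0262*t^4 - 4.9846*t^3 - 8.2916*t^2 - 8.616*t + 9.0944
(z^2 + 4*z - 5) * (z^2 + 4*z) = z^4 + 8*z^3 + 11*z^2 - 20*z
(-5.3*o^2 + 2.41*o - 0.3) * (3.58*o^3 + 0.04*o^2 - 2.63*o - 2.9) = -18.974*o^5 + 8.4158*o^4 + 12.9614*o^3 + 9.0197*o^2 - 6.2*o + 0.87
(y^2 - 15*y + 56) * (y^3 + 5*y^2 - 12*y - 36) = y^5 - 10*y^4 - 31*y^3 + 424*y^2 - 132*y - 2016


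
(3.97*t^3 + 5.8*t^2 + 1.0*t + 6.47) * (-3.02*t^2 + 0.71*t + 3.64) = -11.9894*t^5 - 14.6973*t^4 + 15.5488*t^3 + 2.2826*t^2 + 8.2337*t + 23.5508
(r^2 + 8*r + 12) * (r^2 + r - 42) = r^4 + 9*r^3 - 22*r^2 - 324*r - 504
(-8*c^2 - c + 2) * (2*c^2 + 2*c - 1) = -16*c^4 - 18*c^3 + 10*c^2 + 5*c - 2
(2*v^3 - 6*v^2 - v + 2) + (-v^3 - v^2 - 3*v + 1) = v^3 - 7*v^2 - 4*v + 3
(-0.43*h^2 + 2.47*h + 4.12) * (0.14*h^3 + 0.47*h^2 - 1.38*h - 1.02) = -0.0602*h^5 + 0.1437*h^4 + 2.3311*h^3 - 1.0336*h^2 - 8.205*h - 4.2024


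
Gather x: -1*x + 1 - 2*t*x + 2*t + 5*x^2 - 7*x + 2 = 2*t + 5*x^2 + x*(-2*t - 8) + 3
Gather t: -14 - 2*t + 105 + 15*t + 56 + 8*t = 21*t + 147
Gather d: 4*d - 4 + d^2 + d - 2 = d^2 + 5*d - 6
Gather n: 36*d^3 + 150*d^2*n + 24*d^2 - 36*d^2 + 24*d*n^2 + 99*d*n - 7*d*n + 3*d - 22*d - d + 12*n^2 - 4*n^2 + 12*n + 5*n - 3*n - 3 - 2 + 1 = 36*d^3 - 12*d^2 - 20*d + n^2*(24*d + 8) + n*(150*d^2 + 92*d + 14) - 4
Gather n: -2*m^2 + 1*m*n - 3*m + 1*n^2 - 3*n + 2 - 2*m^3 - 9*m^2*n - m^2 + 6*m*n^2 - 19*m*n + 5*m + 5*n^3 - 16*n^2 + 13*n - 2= -2*m^3 - 3*m^2 + 2*m + 5*n^3 + n^2*(6*m - 15) + n*(-9*m^2 - 18*m + 10)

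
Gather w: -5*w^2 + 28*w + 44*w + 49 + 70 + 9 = -5*w^2 + 72*w + 128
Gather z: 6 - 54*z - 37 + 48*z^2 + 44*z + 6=48*z^2 - 10*z - 25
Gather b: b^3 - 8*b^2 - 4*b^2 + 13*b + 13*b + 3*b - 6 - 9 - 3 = b^3 - 12*b^2 + 29*b - 18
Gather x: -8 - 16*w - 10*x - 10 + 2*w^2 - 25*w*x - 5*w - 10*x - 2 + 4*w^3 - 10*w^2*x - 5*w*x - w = 4*w^3 + 2*w^2 - 22*w + x*(-10*w^2 - 30*w - 20) - 20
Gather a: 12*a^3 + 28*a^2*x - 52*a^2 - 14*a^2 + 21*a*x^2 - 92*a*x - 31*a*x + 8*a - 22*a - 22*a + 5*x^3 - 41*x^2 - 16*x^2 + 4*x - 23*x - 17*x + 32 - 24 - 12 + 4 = 12*a^3 + a^2*(28*x - 66) + a*(21*x^2 - 123*x - 36) + 5*x^3 - 57*x^2 - 36*x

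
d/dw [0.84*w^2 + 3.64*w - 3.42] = 1.68*w + 3.64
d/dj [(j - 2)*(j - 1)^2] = (j - 1)*(3*j - 5)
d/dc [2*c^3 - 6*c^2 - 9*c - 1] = 6*c^2 - 12*c - 9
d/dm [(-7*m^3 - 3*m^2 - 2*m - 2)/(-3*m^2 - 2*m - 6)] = (21*m^4 + 28*m^3 + 126*m^2 + 24*m + 8)/(9*m^4 + 12*m^3 + 40*m^2 + 24*m + 36)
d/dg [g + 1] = 1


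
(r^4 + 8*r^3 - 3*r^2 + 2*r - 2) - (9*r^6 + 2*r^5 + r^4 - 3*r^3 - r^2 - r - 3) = -9*r^6 - 2*r^5 + 11*r^3 - 2*r^2 + 3*r + 1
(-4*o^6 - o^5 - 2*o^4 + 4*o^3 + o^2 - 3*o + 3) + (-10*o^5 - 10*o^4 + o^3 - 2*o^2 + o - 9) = -4*o^6 - 11*o^5 - 12*o^4 + 5*o^3 - o^2 - 2*o - 6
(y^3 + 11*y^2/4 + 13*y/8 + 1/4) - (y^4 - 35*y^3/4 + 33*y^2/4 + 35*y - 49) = -y^4 + 39*y^3/4 - 11*y^2/2 - 267*y/8 + 197/4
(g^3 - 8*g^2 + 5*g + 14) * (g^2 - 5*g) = g^5 - 13*g^4 + 45*g^3 - 11*g^2 - 70*g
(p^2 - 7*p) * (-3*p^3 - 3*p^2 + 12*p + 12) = -3*p^5 + 18*p^4 + 33*p^3 - 72*p^2 - 84*p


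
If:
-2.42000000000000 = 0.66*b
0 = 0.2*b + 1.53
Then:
No Solution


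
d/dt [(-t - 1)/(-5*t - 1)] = -4/(5*t + 1)^2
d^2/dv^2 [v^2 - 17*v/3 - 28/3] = 2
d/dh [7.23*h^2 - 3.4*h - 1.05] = 14.46*h - 3.4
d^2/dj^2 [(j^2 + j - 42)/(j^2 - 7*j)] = 4*(4*j^3 - 63*j^2 + 441*j - 1029)/(j^3*(j^3 - 21*j^2 + 147*j - 343))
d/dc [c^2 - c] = 2*c - 1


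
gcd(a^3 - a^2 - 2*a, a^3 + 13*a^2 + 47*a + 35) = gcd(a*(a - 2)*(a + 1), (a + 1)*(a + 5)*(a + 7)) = a + 1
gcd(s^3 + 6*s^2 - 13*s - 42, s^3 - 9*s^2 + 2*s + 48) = s^2 - s - 6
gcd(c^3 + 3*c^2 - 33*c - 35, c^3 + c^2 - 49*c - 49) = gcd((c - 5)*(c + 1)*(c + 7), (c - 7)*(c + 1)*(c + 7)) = c^2 + 8*c + 7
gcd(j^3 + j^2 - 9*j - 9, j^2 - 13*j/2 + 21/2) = j - 3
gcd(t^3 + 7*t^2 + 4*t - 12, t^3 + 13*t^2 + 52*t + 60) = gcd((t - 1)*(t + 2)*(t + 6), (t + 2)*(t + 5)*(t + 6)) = t^2 + 8*t + 12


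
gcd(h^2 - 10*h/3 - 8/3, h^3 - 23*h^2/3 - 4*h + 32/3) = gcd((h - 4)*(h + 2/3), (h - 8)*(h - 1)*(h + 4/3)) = 1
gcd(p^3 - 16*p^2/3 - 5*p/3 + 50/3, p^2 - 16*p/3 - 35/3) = p + 5/3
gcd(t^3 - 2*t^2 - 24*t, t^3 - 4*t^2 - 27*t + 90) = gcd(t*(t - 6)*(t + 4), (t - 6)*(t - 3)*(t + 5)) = t - 6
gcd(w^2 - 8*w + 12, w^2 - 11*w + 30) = w - 6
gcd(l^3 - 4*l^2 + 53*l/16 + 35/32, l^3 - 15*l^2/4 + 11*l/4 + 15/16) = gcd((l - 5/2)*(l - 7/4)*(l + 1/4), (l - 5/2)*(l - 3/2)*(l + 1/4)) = l^2 - 9*l/4 - 5/8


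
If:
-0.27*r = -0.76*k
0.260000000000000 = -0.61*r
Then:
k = -0.15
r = -0.43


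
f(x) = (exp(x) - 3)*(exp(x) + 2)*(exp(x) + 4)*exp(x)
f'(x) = (exp(x) - 3)*(exp(x) + 2)*(exp(x) + 4)*exp(x) + (exp(x) - 3)*(exp(x) + 2)*exp(2*x) + (exp(x) - 3)*(exp(x) + 4)*exp(2*x) + (exp(x) + 2)*(exp(x) + 4)*exp(2*x)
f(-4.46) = -0.28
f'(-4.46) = -0.28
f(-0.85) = -11.82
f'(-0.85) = -13.08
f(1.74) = 1147.10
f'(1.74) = 5093.01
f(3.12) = 292194.92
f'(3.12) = 1145824.22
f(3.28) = 547428.32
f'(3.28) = 2149443.02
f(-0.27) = -22.47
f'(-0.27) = -24.61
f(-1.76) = -4.41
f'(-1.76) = -4.67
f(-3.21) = -0.98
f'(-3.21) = -1.00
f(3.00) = 182547.70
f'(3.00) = 715396.29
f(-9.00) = 0.00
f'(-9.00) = 0.00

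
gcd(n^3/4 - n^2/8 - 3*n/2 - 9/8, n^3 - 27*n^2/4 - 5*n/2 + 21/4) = n + 1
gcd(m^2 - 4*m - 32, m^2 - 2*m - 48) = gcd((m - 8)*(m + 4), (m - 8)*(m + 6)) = m - 8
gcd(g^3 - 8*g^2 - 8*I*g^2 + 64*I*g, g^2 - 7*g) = g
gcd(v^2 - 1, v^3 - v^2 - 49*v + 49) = v - 1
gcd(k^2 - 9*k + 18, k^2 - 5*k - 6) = k - 6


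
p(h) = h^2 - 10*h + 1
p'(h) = 2*h - 10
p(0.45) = -3.30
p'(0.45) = -9.10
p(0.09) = 0.11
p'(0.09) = -9.82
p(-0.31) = 4.20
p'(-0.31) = -10.62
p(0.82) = -6.53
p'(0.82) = -8.36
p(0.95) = -7.60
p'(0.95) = -8.10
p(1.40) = -11.04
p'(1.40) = -7.20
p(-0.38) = 4.94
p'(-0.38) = -10.76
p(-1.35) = 16.32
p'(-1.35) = -12.70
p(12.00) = 25.00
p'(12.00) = 14.00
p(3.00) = -20.00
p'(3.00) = -4.00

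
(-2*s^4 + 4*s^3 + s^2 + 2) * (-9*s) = 18*s^5 - 36*s^4 - 9*s^3 - 18*s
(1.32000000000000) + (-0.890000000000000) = 0.430000000000000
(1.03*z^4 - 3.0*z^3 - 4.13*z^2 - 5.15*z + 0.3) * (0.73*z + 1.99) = 0.7519*z^5 - 0.1403*z^4 - 8.9849*z^3 - 11.9782*z^2 - 10.0295*z + 0.597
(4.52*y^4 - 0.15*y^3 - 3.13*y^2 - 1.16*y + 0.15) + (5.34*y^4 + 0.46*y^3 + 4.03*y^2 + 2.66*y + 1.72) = 9.86*y^4 + 0.31*y^3 + 0.9*y^2 + 1.5*y + 1.87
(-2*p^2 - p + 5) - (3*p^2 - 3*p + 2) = -5*p^2 + 2*p + 3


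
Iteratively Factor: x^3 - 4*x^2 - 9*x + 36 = (x - 3)*(x^2 - x - 12) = (x - 4)*(x - 3)*(x + 3)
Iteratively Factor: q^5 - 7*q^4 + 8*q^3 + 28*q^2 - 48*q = (q - 3)*(q^4 - 4*q^3 - 4*q^2 + 16*q) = (q - 3)*(q - 2)*(q^3 - 2*q^2 - 8*q) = q*(q - 3)*(q - 2)*(q^2 - 2*q - 8) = q*(q - 4)*(q - 3)*(q - 2)*(q + 2)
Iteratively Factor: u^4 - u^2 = (u + 1)*(u^3 - u^2) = u*(u + 1)*(u^2 - u) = u*(u - 1)*(u + 1)*(u)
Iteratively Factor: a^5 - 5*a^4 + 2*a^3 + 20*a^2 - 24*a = (a - 3)*(a^4 - 2*a^3 - 4*a^2 + 8*a) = a*(a - 3)*(a^3 - 2*a^2 - 4*a + 8) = a*(a - 3)*(a - 2)*(a^2 - 4) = a*(a - 3)*(a - 2)*(a + 2)*(a - 2)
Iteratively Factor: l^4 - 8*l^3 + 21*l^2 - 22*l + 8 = (l - 1)*(l^3 - 7*l^2 + 14*l - 8) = (l - 1)^2*(l^2 - 6*l + 8) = (l - 2)*(l - 1)^2*(l - 4)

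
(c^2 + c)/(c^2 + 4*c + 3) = c/(c + 3)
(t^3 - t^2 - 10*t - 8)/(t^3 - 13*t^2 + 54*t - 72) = (t^2 + 3*t + 2)/(t^2 - 9*t + 18)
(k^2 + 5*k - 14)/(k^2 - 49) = (k - 2)/(k - 7)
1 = 1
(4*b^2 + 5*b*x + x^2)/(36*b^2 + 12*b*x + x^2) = (4*b^2 + 5*b*x + x^2)/(36*b^2 + 12*b*x + x^2)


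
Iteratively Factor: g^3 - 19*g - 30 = (g + 3)*(g^2 - 3*g - 10) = (g - 5)*(g + 3)*(g + 2)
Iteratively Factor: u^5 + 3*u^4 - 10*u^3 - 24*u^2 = (u + 4)*(u^4 - u^3 - 6*u^2) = (u - 3)*(u + 4)*(u^3 + 2*u^2) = u*(u - 3)*(u + 4)*(u^2 + 2*u) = u*(u - 3)*(u + 2)*(u + 4)*(u)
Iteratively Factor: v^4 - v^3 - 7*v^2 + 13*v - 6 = (v - 1)*(v^3 - 7*v + 6) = (v - 2)*(v - 1)*(v^2 + 2*v - 3) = (v - 2)*(v - 1)*(v + 3)*(v - 1)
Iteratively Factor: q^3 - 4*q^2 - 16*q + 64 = (q + 4)*(q^2 - 8*q + 16) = (q - 4)*(q + 4)*(q - 4)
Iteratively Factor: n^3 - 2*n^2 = (n - 2)*(n^2) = n*(n - 2)*(n)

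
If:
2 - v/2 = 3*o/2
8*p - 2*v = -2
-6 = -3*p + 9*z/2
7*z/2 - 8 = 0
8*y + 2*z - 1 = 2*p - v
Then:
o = -131/21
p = 38/7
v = 159/7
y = -27/14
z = 16/7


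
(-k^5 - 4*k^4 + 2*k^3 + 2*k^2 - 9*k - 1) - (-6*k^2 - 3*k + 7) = -k^5 - 4*k^4 + 2*k^3 + 8*k^2 - 6*k - 8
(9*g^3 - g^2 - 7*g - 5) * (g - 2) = 9*g^4 - 19*g^3 - 5*g^2 + 9*g + 10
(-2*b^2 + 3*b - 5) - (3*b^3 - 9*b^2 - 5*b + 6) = -3*b^3 + 7*b^2 + 8*b - 11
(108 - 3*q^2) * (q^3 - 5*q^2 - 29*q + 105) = -3*q^5 + 15*q^4 + 195*q^3 - 855*q^2 - 3132*q + 11340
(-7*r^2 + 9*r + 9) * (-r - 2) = 7*r^3 + 5*r^2 - 27*r - 18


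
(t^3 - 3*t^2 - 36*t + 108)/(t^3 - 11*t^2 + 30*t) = (t^2 + 3*t - 18)/(t*(t - 5))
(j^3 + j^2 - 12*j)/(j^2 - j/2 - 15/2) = 2*j*(j + 4)/(2*j + 5)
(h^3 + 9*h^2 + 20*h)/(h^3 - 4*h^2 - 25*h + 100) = h*(h + 4)/(h^2 - 9*h + 20)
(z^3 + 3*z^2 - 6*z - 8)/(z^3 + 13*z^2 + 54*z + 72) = (z^2 - z - 2)/(z^2 + 9*z + 18)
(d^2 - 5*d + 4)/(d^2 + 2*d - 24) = (d - 1)/(d + 6)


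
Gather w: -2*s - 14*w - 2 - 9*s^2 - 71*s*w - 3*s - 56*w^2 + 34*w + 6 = -9*s^2 - 5*s - 56*w^2 + w*(20 - 71*s) + 4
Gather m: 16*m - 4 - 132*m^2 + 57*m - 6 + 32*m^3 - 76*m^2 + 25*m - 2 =32*m^3 - 208*m^2 + 98*m - 12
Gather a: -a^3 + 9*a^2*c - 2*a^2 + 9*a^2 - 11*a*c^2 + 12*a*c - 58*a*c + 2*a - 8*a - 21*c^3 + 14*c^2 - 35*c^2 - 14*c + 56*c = -a^3 + a^2*(9*c + 7) + a*(-11*c^2 - 46*c - 6) - 21*c^3 - 21*c^2 + 42*c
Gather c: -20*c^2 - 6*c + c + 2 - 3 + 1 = -20*c^2 - 5*c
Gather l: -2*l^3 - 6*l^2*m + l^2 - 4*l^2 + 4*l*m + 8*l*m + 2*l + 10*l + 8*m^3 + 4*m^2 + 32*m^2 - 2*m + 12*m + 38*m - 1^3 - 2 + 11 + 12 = -2*l^3 + l^2*(-6*m - 3) + l*(12*m + 12) + 8*m^3 + 36*m^2 + 48*m + 20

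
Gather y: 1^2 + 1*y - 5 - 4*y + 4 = -3*y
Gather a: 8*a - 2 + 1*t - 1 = 8*a + t - 3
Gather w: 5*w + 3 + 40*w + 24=45*w + 27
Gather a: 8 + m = m + 8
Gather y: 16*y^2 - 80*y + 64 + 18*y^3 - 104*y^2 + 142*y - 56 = 18*y^3 - 88*y^2 + 62*y + 8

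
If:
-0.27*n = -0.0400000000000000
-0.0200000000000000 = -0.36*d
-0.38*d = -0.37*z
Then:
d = 0.06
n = 0.15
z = 0.06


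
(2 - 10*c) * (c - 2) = -10*c^2 + 22*c - 4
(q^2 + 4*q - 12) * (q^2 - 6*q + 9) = q^4 - 2*q^3 - 27*q^2 + 108*q - 108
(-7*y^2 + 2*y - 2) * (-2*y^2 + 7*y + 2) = 14*y^4 - 53*y^3 + 4*y^2 - 10*y - 4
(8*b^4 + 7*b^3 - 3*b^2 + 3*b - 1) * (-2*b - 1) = -16*b^5 - 22*b^4 - b^3 - 3*b^2 - b + 1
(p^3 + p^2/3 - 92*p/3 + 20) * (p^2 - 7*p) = p^5 - 20*p^4/3 - 33*p^3 + 704*p^2/3 - 140*p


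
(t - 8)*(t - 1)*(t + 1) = t^3 - 8*t^2 - t + 8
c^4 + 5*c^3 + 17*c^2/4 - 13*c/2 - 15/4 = (c - 1)*(c + 1/2)*(c + 5/2)*(c + 3)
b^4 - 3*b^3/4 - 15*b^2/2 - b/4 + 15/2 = (b - 3)*(b - 1)*(b + 5/4)*(b + 2)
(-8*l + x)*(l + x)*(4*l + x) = -32*l^3 - 36*l^2*x - 3*l*x^2 + x^3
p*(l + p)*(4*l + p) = 4*l^2*p + 5*l*p^2 + p^3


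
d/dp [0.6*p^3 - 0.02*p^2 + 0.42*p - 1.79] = 1.8*p^2 - 0.04*p + 0.42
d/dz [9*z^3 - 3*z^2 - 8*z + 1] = 27*z^2 - 6*z - 8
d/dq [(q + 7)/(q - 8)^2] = (-q - 22)/(q - 8)^3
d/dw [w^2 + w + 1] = 2*w + 1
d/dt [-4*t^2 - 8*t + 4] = -8*t - 8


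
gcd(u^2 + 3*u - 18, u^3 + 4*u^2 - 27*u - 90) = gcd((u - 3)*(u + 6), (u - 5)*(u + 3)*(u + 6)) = u + 6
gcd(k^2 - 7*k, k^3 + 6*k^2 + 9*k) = k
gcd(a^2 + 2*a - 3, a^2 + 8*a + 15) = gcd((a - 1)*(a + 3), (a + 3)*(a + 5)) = a + 3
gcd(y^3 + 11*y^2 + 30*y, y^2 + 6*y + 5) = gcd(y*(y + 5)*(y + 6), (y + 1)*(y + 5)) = y + 5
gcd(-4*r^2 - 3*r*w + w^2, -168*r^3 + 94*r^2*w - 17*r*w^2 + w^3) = 4*r - w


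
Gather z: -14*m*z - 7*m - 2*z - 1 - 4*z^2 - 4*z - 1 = -7*m - 4*z^2 + z*(-14*m - 6) - 2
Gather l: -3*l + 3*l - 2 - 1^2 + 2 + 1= 0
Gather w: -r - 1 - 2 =-r - 3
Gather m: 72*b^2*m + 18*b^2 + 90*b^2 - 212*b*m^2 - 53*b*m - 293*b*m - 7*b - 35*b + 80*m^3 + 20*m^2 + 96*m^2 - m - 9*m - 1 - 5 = 108*b^2 - 42*b + 80*m^3 + m^2*(116 - 212*b) + m*(72*b^2 - 346*b - 10) - 6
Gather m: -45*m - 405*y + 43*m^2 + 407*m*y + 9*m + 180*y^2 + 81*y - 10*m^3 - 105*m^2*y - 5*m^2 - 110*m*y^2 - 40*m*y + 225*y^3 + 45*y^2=-10*m^3 + m^2*(38 - 105*y) + m*(-110*y^2 + 367*y - 36) + 225*y^3 + 225*y^2 - 324*y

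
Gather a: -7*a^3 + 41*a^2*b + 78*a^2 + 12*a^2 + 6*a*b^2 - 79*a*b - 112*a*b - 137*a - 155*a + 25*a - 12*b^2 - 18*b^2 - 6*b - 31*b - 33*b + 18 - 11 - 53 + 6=-7*a^3 + a^2*(41*b + 90) + a*(6*b^2 - 191*b - 267) - 30*b^2 - 70*b - 40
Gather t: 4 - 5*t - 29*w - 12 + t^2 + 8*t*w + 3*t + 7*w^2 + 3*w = t^2 + t*(8*w - 2) + 7*w^2 - 26*w - 8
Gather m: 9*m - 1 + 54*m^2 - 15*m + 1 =54*m^2 - 6*m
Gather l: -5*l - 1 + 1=-5*l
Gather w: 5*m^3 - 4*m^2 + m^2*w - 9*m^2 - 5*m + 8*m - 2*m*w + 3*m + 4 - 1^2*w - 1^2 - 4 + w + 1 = 5*m^3 - 13*m^2 + 6*m + w*(m^2 - 2*m)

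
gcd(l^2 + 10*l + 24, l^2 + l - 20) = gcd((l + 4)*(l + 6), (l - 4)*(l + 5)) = 1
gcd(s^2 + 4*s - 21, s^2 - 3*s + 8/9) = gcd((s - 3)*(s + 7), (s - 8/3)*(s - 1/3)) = 1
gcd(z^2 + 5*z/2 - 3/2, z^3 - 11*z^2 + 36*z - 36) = 1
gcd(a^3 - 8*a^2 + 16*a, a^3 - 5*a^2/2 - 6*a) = a^2 - 4*a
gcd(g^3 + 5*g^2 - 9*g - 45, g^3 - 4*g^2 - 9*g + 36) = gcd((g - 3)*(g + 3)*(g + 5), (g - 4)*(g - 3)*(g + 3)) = g^2 - 9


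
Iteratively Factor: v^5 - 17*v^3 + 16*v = (v - 4)*(v^4 + 4*v^3 - v^2 - 4*v) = (v - 4)*(v + 4)*(v^3 - v) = (v - 4)*(v + 1)*(v + 4)*(v^2 - v) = (v - 4)*(v - 1)*(v + 1)*(v + 4)*(v)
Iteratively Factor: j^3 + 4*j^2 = (j + 4)*(j^2) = j*(j + 4)*(j)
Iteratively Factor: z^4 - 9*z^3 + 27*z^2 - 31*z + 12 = (z - 1)*(z^3 - 8*z^2 + 19*z - 12) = (z - 1)^2*(z^2 - 7*z + 12) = (z - 4)*(z - 1)^2*(z - 3)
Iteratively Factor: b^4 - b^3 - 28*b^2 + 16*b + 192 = (b - 4)*(b^3 + 3*b^2 - 16*b - 48) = (b - 4)^2*(b^2 + 7*b + 12) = (b - 4)^2*(b + 4)*(b + 3)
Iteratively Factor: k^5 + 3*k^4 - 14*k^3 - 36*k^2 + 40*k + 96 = (k - 3)*(k^4 + 6*k^3 + 4*k^2 - 24*k - 32) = (k - 3)*(k + 4)*(k^3 + 2*k^2 - 4*k - 8) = (k - 3)*(k + 2)*(k + 4)*(k^2 - 4) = (k - 3)*(k + 2)^2*(k + 4)*(k - 2)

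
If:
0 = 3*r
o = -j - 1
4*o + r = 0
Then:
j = -1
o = 0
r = 0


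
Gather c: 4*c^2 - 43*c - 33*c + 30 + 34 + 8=4*c^2 - 76*c + 72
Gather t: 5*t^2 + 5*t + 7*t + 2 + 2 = 5*t^2 + 12*t + 4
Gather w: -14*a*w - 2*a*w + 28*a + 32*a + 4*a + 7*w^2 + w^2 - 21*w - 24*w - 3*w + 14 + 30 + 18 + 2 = 64*a + 8*w^2 + w*(-16*a - 48) + 64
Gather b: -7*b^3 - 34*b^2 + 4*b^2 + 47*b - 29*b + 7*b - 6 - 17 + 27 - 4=-7*b^3 - 30*b^2 + 25*b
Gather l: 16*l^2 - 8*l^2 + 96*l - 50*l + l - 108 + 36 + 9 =8*l^2 + 47*l - 63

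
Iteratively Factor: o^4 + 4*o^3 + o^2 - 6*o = (o + 2)*(o^3 + 2*o^2 - 3*o) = (o + 2)*(o + 3)*(o^2 - o) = (o - 1)*(o + 2)*(o + 3)*(o)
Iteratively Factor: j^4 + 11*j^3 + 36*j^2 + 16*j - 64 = (j + 4)*(j^3 + 7*j^2 + 8*j - 16) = (j - 1)*(j + 4)*(j^2 + 8*j + 16) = (j - 1)*(j + 4)^2*(j + 4)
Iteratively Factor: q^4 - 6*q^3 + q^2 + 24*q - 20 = (q - 2)*(q^3 - 4*q^2 - 7*q + 10) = (q - 2)*(q - 1)*(q^2 - 3*q - 10) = (q - 2)*(q - 1)*(q + 2)*(q - 5)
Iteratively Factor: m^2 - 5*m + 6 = (m - 3)*(m - 2)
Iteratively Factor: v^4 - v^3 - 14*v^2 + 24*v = (v - 3)*(v^3 + 2*v^2 - 8*v) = (v - 3)*(v - 2)*(v^2 + 4*v) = (v - 3)*(v - 2)*(v + 4)*(v)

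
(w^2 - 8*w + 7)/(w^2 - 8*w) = (w^2 - 8*w + 7)/(w*(w - 8))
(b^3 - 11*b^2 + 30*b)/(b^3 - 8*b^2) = (b^2 - 11*b + 30)/(b*(b - 8))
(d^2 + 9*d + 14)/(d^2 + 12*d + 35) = (d + 2)/(d + 5)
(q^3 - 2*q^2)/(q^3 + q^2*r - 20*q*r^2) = q*(q - 2)/(q^2 + q*r - 20*r^2)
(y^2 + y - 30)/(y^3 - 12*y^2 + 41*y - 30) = (y + 6)/(y^2 - 7*y + 6)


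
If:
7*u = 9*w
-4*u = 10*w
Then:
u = 0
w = 0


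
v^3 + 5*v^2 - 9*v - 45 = (v - 3)*(v + 3)*(v + 5)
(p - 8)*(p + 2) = p^2 - 6*p - 16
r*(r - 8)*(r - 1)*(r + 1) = r^4 - 8*r^3 - r^2 + 8*r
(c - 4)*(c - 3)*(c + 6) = c^3 - c^2 - 30*c + 72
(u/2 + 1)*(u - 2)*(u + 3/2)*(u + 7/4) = u^4/2 + 13*u^3/8 - 11*u^2/16 - 13*u/2 - 21/4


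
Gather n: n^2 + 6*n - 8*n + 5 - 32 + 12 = n^2 - 2*n - 15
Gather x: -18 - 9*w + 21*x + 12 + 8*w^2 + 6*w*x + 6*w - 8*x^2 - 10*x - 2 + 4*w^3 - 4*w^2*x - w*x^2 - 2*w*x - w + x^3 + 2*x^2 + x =4*w^3 + 8*w^2 - 4*w + x^3 + x^2*(-w - 6) + x*(-4*w^2 + 4*w + 12) - 8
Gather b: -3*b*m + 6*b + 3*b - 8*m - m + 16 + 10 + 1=b*(9 - 3*m) - 9*m + 27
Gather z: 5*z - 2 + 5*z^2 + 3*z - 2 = 5*z^2 + 8*z - 4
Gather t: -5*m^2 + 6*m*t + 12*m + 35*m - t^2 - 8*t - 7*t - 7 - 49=-5*m^2 + 47*m - t^2 + t*(6*m - 15) - 56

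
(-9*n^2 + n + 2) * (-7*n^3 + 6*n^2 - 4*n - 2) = 63*n^5 - 61*n^4 + 28*n^3 + 26*n^2 - 10*n - 4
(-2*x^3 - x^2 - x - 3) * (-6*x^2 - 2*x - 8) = 12*x^5 + 10*x^4 + 24*x^3 + 28*x^2 + 14*x + 24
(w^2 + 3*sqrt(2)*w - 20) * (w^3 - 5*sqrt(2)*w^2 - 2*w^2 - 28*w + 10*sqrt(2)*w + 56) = w^5 - 2*sqrt(2)*w^4 - 2*w^4 - 78*w^3 + 4*sqrt(2)*w^3 + 16*sqrt(2)*w^2 + 156*w^2 - 32*sqrt(2)*w + 560*w - 1120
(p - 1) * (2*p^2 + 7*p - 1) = 2*p^3 + 5*p^2 - 8*p + 1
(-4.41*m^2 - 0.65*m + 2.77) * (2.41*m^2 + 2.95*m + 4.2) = -10.6281*m^4 - 14.576*m^3 - 13.7638*m^2 + 5.4415*m + 11.634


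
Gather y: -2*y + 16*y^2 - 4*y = 16*y^2 - 6*y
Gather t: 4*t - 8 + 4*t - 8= 8*t - 16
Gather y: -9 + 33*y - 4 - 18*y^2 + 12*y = -18*y^2 + 45*y - 13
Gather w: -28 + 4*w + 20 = 4*w - 8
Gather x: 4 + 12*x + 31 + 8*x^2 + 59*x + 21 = 8*x^2 + 71*x + 56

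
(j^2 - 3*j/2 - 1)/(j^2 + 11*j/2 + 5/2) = (j - 2)/(j + 5)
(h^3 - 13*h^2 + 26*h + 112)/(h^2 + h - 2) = (h^2 - 15*h + 56)/(h - 1)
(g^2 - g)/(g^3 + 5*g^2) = (g - 1)/(g*(g + 5))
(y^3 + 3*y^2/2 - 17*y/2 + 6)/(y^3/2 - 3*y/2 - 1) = (-2*y^3 - 3*y^2 + 17*y - 12)/(-y^3 + 3*y + 2)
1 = 1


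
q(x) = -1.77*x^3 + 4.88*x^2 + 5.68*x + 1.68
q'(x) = -5.31*x^2 + 9.76*x + 5.68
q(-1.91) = 20.97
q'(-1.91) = -32.33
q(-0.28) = 0.51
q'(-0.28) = 2.53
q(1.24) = 12.85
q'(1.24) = 9.62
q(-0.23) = 0.65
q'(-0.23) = 3.15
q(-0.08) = 1.26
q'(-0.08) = 4.87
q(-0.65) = 0.54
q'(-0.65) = -2.91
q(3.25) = 10.92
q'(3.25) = -18.69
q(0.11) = 2.36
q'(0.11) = 6.69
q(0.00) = 1.68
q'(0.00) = 5.68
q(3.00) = 14.85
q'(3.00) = -12.83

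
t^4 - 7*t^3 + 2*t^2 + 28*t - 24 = (t - 6)*(t - 2)*(t - 1)*(t + 2)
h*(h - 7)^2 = h^3 - 14*h^2 + 49*h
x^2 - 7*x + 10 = (x - 5)*(x - 2)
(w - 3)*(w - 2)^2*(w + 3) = w^4 - 4*w^3 - 5*w^2 + 36*w - 36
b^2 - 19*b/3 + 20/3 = (b - 5)*(b - 4/3)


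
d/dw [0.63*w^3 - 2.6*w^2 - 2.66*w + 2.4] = 1.89*w^2 - 5.2*w - 2.66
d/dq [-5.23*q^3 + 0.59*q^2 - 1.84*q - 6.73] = -15.69*q^2 + 1.18*q - 1.84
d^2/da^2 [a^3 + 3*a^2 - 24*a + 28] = 6*a + 6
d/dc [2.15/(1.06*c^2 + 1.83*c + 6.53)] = (-4.558*c - 3.9345)/(1.06*c^2 + 1.83*c + 6.53)^2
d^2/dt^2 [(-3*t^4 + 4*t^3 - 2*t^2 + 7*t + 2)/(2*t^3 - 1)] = 4*(-4*t^6 + 33*t^5 + 48*t^4 - 14*t^3 + 33*t^2 + 12*t - 1)/(8*t^9 - 12*t^6 + 6*t^3 - 1)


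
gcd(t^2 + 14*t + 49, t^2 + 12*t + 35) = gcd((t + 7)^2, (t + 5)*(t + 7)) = t + 7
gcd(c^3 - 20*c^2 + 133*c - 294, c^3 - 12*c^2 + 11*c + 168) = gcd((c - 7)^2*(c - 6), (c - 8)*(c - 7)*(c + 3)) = c - 7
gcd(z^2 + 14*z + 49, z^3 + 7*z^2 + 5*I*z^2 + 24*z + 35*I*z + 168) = z + 7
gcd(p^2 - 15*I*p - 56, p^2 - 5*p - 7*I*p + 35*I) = p - 7*I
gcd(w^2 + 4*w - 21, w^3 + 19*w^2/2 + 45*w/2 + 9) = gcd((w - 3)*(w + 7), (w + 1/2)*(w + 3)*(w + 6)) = 1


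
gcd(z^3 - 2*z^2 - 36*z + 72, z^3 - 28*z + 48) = z^2 + 4*z - 12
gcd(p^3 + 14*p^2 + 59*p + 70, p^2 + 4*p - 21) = p + 7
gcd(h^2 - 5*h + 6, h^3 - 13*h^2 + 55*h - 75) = h - 3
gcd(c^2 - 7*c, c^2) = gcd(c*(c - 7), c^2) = c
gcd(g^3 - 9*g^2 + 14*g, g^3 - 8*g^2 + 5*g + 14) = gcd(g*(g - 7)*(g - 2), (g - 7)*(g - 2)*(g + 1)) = g^2 - 9*g + 14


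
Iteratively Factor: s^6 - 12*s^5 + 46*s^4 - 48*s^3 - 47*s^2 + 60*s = (s + 1)*(s^5 - 13*s^4 + 59*s^3 - 107*s^2 + 60*s) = s*(s + 1)*(s^4 - 13*s^3 + 59*s^2 - 107*s + 60) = s*(s - 1)*(s + 1)*(s^3 - 12*s^2 + 47*s - 60) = s*(s - 3)*(s - 1)*(s + 1)*(s^2 - 9*s + 20) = s*(s - 5)*(s - 3)*(s - 1)*(s + 1)*(s - 4)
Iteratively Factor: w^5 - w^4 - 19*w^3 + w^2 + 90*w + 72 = (w - 4)*(w^4 + 3*w^3 - 7*w^2 - 27*w - 18) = (w - 4)*(w - 3)*(w^3 + 6*w^2 + 11*w + 6) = (w - 4)*(w - 3)*(w + 1)*(w^2 + 5*w + 6) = (w - 4)*(w - 3)*(w + 1)*(w + 2)*(w + 3)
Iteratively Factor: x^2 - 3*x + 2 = (x - 1)*(x - 2)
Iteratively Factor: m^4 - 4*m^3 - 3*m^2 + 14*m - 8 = (m - 1)*(m^3 - 3*m^2 - 6*m + 8) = (m - 1)*(m + 2)*(m^2 - 5*m + 4) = (m - 1)^2*(m + 2)*(m - 4)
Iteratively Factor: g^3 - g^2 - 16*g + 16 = (g + 4)*(g^2 - 5*g + 4) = (g - 1)*(g + 4)*(g - 4)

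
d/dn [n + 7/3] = 1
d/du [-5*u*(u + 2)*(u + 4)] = -15*u^2 - 60*u - 40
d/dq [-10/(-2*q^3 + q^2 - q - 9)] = 10*(-6*q^2 + 2*q - 1)/(2*q^3 - q^2 + q + 9)^2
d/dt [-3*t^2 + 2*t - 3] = 2 - 6*t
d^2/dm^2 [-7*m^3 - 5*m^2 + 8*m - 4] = -42*m - 10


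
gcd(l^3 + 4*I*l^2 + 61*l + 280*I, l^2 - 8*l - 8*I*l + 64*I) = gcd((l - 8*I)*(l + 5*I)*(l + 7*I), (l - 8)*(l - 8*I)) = l - 8*I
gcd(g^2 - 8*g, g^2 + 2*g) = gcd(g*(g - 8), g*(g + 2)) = g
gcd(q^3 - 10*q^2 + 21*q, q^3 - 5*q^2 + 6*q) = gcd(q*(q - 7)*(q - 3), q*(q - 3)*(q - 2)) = q^2 - 3*q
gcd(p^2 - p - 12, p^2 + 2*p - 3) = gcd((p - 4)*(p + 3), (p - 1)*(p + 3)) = p + 3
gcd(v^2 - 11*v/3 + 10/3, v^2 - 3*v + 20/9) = v - 5/3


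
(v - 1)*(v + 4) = v^2 + 3*v - 4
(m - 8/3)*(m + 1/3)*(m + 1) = m^3 - 4*m^2/3 - 29*m/9 - 8/9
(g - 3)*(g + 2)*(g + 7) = g^3 + 6*g^2 - 13*g - 42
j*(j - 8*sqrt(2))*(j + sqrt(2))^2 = j^4 - 6*sqrt(2)*j^3 - 30*j^2 - 16*sqrt(2)*j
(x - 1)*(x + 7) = x^2 + 6*x - 7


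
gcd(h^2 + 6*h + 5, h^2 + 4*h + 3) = h + 1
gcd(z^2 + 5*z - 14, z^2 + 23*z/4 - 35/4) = z + 7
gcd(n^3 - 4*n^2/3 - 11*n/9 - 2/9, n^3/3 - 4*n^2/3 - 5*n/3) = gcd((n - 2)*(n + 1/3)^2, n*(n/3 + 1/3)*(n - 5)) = 1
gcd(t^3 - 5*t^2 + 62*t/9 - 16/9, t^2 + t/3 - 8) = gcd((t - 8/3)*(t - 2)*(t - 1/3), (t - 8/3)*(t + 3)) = t - 8/3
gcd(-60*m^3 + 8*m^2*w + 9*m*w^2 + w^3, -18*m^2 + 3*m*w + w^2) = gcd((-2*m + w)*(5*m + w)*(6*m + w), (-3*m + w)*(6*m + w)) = 6*m + w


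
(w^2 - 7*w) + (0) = w^2 - 7*w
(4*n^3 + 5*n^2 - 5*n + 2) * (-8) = -32*n^3 - 40*n^2 + 40*n - 16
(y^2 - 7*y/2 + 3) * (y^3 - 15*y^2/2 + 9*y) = y^5 - 11*y^4 + 153*y^3/4 - 54*y^2 + 27*y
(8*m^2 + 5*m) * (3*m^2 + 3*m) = 24*m^4 + 39*m^3 + 15*m^2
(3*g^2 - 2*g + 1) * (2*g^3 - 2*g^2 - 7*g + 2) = 6*g^5 - 10*g^4 - 15*g^3 + 18*g^2 - 11*g + 2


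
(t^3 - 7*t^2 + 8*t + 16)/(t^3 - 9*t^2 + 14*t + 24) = (t - 4)/(t - 6)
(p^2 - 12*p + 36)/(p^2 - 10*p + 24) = (p - 6)/(p - 4)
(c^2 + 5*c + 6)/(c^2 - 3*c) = (c^2 + 5*c + 6)/(c*(c - 3))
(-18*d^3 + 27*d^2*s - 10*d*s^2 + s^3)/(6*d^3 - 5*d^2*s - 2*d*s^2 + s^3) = (-6*d + s)/(2*d + s)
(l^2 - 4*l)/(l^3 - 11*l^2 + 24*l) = (l - 4)/(l^2 - 11*l + 24)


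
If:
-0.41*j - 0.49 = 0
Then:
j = -1.20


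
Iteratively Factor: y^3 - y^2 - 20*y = (y - 5)*(y^2 + 4*y) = (y - 5)*(y + 4)*(y)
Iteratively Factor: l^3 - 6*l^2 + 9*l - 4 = (l - 1)*(l^2 - 5*l + 4) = (l - 4)*(l - 1)*(l - 1)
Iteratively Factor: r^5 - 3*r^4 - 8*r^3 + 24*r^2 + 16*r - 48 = (r + 2)*(r^4 - 5*r^3 + 2*r^2 + 20*r - 24) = (r - 2)*(r + 2)*(r^3 - 3*r^2 - 4*r + 12) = (r - 3)*(r - 2)*(r + 2)*(r^2 - 4) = (r - 3)*(r - 2)^2*(r + 2)*(r + 2)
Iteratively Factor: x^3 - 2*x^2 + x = (x - 1)*(x^2 - x) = (x - 1)^2*(x)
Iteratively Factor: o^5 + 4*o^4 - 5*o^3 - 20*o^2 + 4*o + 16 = (o + 1)*(o^4 + 3*o^3 - 8*o^2 - 12*o + 16) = (o + 1)*(o + 4)*(o^3 - o^2 - 4*o + 4) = (o - 2)*(o + 1)*(o + 4)*(o^2 + o - 2) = (o - 2)*(o - 1)*(o + 1)*(o + 4)*(o + 2)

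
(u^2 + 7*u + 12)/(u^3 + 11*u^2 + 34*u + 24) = (u + 3)/(u^2 + 7*u + 6)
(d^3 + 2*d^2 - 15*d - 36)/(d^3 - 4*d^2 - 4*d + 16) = (d^2 + 6*d + 9)/(d^2 - 4)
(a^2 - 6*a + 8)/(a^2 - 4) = (a - 4)/(a + 2)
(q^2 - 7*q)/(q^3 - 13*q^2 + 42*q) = 1/(q - 6)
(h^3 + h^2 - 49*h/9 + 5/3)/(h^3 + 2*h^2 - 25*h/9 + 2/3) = (3*h - 5)/(3*h - 2)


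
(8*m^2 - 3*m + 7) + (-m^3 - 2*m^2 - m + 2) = -m^3 + 6*m^2 - 4*m + 9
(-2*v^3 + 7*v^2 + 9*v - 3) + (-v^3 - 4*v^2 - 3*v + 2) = -3*v^3 + 3*v^2 + 6*v - 1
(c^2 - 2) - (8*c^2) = -7*c^2 - 2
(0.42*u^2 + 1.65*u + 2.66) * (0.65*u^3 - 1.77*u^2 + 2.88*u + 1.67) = 0.273*u^5 + 0.3291*u^4 + 0.0181000000000004*u^3 + 0.745199999999999*u^2 + 10.4163*u + 4.4422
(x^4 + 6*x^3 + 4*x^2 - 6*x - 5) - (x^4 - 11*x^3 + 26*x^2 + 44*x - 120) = 17*x^3 - 22*x^2 - 50*x + 115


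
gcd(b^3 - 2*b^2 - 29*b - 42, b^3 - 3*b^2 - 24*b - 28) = b^2 - 5*b - 14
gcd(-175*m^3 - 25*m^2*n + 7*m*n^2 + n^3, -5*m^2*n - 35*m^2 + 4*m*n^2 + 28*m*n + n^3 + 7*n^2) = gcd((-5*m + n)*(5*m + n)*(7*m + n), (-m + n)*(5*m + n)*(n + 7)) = 5*m + n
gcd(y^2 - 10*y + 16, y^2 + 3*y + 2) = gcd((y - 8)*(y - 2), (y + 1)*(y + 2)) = 1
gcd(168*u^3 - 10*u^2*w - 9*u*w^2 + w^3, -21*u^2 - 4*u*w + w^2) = 7*u - w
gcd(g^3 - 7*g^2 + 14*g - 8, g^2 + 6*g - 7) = g - 1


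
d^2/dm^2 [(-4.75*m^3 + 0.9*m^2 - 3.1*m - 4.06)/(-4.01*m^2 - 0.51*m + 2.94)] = (1.13686837721616e-13*m^5 + 217.84805*m^3 + 285.315576*m^2 + 515.444076*m + 91.57974)/(64.481201*m^6 + 24.602553*m^5 - 138.697479*m^4 - 35.942913*m^3 + 101.688426*m^2 + 13.224708*m - 25.412184)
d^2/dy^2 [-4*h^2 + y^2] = 2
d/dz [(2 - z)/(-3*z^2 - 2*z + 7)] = 3*(-z^2 + 4*z - 1)/(9*z^4 + 12*z^3 - 38*z^2 - 28*z + 49)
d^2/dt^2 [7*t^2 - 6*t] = 14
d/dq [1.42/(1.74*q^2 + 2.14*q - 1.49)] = (-4.9416*q - 3.0388)/(1.74*q^2 + 2.14*q - 1.49)^2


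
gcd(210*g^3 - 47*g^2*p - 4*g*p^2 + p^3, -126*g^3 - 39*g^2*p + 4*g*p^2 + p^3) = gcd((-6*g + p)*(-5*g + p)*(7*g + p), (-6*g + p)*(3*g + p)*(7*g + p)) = -42*g^2 + g*p + p^2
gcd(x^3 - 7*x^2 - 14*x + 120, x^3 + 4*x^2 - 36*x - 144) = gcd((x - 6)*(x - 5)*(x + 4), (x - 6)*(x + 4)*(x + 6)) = x^2 - 2*x - 24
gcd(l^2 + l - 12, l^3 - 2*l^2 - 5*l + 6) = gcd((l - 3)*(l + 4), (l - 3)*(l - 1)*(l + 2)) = l - 3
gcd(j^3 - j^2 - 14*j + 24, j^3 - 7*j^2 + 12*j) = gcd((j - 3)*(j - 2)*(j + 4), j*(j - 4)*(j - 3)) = j - 3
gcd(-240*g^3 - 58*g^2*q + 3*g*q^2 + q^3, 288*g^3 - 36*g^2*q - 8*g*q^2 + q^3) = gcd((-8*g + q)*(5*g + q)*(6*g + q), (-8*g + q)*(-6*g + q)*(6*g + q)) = -48*g^2 - 2*g*q + q^2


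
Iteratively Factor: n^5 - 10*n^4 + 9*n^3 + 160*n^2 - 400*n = (n + 4)*(n^4 - 14*n^3 + 65*n^2 - 100*n) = n*(n + 4)*(n^3 - 14*n^2 + 65*n - 100) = n*(n - 5)*(n + 4)*(n^2 - 9*n + 20) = n*(n - 5)*(n - 4)*(n + 4)*(n - 5)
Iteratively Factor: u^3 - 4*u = (u - 2)*(u^2 + 2*u) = u*(u - 2)*(u + 2)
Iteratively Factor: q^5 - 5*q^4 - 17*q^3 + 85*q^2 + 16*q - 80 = (q - 4)*(q^4 - q^3 - 21*q^2 + q + 20) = (q - 5)*(q - 4)*(q^3 + 4*q^2 - q - 4) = (q - 5)*(q - 4)*(q + 1)*(q^2 + 3*q - 4) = (q - 5)*(q - 4)*(q - 1)*(q + 1)*(q + 4)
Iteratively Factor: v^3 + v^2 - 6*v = (v + 3)*(v^2 - 2*v) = v*(v + 3)*(v - 2)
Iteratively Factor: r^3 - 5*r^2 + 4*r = (r)*(r^2 - 5*r + 4) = r*(r - 4)*(r - 1)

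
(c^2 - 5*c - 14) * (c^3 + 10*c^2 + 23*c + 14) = c^5 + 5*c^4 - 41*c^3 - 241*c^2 - 392*c - 196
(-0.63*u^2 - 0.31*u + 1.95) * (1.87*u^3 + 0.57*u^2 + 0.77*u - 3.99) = -1.1781*u^5 - 0.9388*u^4 + 2.9847*u^3 + 3.3865*u^2 + 2.7384*u - 7.7805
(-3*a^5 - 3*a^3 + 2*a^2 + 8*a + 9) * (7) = -21*a^5 - 21*a^3 + 14*a^2 + 56*a + 63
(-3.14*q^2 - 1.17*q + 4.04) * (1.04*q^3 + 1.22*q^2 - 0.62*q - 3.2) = -3.2656*q^5 - 5.0476*q^4 + 4.721*q^3 + 15.7022*q^2 + 1.2392*q - 12.928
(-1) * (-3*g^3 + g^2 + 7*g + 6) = 3*g^3 - g^2 - 7*g - 6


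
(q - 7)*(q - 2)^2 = q^3 - 11*q^2 + 32*q - 28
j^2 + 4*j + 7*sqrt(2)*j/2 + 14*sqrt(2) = (j + 4)*(j + 7*sqrt(2)/2)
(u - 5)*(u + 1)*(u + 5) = u^3 + u^2 - 25*u - 25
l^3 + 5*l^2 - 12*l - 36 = (l - 3)*(l + 2)*(l + 6)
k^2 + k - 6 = (k - 2)*(k + 3)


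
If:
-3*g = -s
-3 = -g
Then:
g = 3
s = 9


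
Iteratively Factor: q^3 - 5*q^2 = (q)*(q^2 - 5*q) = q*(q - 5)*(q)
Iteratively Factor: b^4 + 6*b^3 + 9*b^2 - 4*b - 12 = (b + 2)*(b^3 + 4*b^2 + b - 6) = (b + 2)^2*(b^2 + 2*b - 3) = (b - 1)*(b + 2)^2*(b + 3)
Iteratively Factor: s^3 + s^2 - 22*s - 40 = (s + 2)*(s^2 - s - 20) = (s + 2)*(s + 4)*(s - 5)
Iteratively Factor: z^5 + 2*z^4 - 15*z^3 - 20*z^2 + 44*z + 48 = (z + 4)*(z^4 - 2*z^3 - 7*z^2 + 8*z + 12) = (z - 3)*(z + 4)*(z^3 + z^2 - 4*z - 4) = (z - 3)*(z - 2)*(z + 4)*(z^2 + 3*z + 2) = (z - 3)*(z - 2)*(z + 1)*(z + 4)*(z + 2)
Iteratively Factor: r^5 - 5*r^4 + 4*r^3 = (r)*(r^4 - 5*r^3 + 4*r^2) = r*(r - 4)*(r^3 - r^2) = r*(r - 4)*(r - 1)*(r^2) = r^2*(r - 4)*(r - 1)*(r)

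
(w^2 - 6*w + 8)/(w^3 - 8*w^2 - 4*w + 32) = (w - 4)/(w^2 - 6*w - 16)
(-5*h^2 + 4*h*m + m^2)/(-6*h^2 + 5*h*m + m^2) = (5*h + m)/(6*h + m)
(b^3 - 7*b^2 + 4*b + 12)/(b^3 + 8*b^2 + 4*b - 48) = (b^2 - 5*b - 6)/(b^2 + 10*b + 24)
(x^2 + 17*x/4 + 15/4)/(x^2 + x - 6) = (x + 5/4)/(x - 2)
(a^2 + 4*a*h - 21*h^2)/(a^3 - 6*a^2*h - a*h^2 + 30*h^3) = (a + 7*h)/(a^2 - 3*a*h - 10*h^2)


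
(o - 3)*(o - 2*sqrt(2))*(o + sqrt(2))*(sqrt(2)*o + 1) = sqrt(2)*o^4 - 3*sqrt(2)*o^3 - o^3 - 5*sqrt(2)*o^2 + 3*o^2 - 4*o + 15*sqrt(2)*o + 12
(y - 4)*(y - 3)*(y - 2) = y^3 - 9*y^2 + 26*y - 24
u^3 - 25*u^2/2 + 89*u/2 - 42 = (u - 7)*(u - 4)*(u - 3/2)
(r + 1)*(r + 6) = r^2 + 7*r + 6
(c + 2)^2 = c^2 + 4*c + 4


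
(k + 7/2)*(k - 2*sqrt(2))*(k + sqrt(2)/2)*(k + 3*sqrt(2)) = k^4 + 3*sqrt(2)*k^3/2 + 7*k^3/2 - 11*k^2 + 21*sqrt(2)*k^2/4 - 77*k/2 - 6*sqrt(2)*k - 21*sqrt(2)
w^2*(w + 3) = w^3 + 3*w^2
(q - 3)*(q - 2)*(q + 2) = q^3 - 3*q^2 - 4*q + 12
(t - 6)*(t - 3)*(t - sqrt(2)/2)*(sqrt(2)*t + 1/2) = sqrt(2)*t^4 - 9*sqrt(2)*t^3 - t^3/2 + 9*t^2/2 + 71*sqrt(2)*t^2/4 - 9*t + 9*sqrt(2)*t/4 - 9*sqrt(2)/2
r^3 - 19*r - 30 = (r - 5)*(r + 2)*(r + 3)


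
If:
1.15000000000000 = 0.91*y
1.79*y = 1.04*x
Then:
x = 2.18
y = 1.26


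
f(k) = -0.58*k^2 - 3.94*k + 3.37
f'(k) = -1.16*k - 3.94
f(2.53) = -10.31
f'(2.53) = -6.87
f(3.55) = -17.93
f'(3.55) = -8.06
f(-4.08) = 9.79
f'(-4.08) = 0.79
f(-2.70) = 9.78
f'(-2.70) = -0.81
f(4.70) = -27.96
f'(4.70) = -9.39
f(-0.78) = 6.09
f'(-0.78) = -3.04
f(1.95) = -6.52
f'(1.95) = -6.20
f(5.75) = -38.46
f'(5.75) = -10.61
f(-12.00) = -32.87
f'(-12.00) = 9.98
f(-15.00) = -68.03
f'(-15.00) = 13.46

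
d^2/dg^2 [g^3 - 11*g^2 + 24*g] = 6*g - 22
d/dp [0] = 0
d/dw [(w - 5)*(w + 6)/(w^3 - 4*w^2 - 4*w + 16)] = (-w^4 - 2*w^3 + 90*w^2 - 208*w - 104)/(w^6 - 8*w^5 + 8*w^4 + 64*w^3 - 112*w^2 - 128*w + 256)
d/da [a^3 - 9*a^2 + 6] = 3*a*(a - 6)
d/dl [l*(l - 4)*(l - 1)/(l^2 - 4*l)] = 1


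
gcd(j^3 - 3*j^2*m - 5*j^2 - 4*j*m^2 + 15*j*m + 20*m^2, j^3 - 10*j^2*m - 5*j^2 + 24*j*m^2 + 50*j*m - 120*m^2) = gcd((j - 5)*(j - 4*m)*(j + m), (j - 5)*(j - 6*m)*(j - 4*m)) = j^2 - 4*j*m - 5*j + 20*m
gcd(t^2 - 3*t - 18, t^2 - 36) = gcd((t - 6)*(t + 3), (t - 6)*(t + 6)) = t - 6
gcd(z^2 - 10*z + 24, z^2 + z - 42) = z - 6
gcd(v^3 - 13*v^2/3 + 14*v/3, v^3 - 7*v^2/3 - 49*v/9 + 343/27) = v - 7/3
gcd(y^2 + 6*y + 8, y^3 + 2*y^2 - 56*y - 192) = y + 4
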